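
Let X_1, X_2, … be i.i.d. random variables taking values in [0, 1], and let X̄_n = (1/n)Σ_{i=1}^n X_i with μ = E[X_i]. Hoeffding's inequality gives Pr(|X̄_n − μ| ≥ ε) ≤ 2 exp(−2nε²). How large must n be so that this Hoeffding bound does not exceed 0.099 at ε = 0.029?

Require 2·exp(−2nε²) ≤ 0.099, i.e. 2nε² ≥ ln(2/0.099) = 3.005783.
So n ≥ 3.005783 / (2·0.029²) = 1787.029.
The smallest integer n is 1788.

1788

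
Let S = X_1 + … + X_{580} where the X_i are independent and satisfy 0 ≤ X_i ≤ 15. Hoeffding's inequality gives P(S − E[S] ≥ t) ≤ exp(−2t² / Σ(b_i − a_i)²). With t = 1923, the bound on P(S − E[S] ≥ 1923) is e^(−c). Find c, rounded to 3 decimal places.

56.673

Σ(b_i − a_i)² = 580·(15)² = 130500.
c = 2t²/130500 = 2·1923²/130500 = 56.6732.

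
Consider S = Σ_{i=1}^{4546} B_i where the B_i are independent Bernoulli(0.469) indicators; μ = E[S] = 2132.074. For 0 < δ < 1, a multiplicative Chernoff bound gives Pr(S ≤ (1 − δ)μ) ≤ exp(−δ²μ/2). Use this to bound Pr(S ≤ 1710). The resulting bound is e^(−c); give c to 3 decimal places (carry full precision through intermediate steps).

41.778

Write 1710 = (1 − δ)μ, so δ = 1 − 1710/2132.074 = 0.197964…
Then the exponent is δ²μ/2 = (μ − 1710)²/(2μ) = 41.777739.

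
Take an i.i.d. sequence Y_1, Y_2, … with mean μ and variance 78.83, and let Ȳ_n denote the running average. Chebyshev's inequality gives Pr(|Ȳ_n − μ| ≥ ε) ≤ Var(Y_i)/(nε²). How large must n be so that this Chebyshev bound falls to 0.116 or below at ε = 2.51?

108

Require 78.83/(n·2.51²) ≤ 0.116, i.e. n ≥ 78.83/(0.116·2.51²) = 107.866.
The smallest integer n is 108.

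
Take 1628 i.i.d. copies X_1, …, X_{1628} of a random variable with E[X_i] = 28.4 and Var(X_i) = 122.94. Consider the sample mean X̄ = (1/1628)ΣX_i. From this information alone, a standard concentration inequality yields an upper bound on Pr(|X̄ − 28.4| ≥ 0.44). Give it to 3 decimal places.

0.390

With mean and variance of each term known, Chebyshev's inequality bounds the deviation of the sum (or sample mean).
Var(X̄) = Var(X_i)/n = 122.94/1628 = 0.075516.
Chebyshev: Pr(|X̄ − 28.4| ≥ 0.44) ≤ Var(X̄)/(0.44)² = 122.94/(1628·0.44²) = 0.3901.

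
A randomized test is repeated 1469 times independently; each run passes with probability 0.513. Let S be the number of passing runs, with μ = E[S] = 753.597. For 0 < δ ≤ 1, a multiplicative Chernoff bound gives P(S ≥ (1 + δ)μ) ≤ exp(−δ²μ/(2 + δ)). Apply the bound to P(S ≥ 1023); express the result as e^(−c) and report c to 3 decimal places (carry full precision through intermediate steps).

Write 1023 = (1 + δ)μ, so δ = 1023/753.597 − 1 = 0.3574895…
Then the exponent is δ²μ/(2 + δ) = (1023 − μ)² / (μ·(2 + δ)) = 40.852245.

40.852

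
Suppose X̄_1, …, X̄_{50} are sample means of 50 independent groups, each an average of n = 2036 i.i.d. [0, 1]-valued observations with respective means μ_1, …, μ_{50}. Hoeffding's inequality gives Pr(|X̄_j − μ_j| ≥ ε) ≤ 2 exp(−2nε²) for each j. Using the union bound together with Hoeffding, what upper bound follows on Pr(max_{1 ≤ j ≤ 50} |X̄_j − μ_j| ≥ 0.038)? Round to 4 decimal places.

Per-experiment Hoeffding bound: 2·exp(−2·2036·0.038²) = 2·exp(−5.87997) = 0.0055897.
Union bound over 50 events: 50·0.0055897 = 0.27949.

0.2795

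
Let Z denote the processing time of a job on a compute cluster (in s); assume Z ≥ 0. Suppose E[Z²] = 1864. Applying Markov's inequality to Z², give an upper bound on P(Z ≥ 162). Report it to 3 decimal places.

0.071

Since Z ≥ 0, the event {Z ≥ 162} is the same as {Z² ≥ 26244}.
Markov's inequality applied to Z² gives P(Z² ≥ 26244) ≤ E[Z²]/26244 = 1864/26244 = 0.0710.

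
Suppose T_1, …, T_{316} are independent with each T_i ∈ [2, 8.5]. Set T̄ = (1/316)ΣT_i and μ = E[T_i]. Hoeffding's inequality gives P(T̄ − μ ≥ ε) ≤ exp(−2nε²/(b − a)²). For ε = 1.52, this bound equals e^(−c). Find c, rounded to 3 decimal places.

34.560

c = 2nε²/(b − a)² = 2·316·1.52² / 6.5² = 34.5603.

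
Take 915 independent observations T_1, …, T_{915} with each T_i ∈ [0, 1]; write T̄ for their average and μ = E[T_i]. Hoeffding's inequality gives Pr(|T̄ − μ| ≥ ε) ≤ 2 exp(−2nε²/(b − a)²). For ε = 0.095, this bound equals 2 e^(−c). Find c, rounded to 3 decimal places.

16.516

c = 2nε²/(b − a)² = 2·915·0.095² / 1² = 16.5158.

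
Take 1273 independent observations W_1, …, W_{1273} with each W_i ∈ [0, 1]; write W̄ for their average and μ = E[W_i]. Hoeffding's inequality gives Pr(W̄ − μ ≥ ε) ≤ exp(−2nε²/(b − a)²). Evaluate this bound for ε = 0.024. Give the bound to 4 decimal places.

0.2307

Exponent: 2nε²/(b − a)² = 2·1273·0.024² / 1² = 1.46650.
Bound = exp(−1.46650) = 0.23073.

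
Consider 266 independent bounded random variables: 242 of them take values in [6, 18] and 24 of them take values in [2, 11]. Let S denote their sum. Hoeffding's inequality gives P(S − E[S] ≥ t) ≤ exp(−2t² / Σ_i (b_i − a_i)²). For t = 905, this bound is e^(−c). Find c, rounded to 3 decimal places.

44.522

Σ(b_i − a_i)² = 242·12² + 24·9² = 36792.
c = 2t² / 36792 = 2·905² / 36792 = 44.5219.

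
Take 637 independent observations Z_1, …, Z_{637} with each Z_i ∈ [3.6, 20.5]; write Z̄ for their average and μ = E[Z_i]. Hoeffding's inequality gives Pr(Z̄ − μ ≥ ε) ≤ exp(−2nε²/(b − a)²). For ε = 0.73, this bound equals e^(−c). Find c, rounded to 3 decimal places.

c = 2nε²/(b − a)² = 2·637·0.73² / 16.9² = 2.3771.

2.377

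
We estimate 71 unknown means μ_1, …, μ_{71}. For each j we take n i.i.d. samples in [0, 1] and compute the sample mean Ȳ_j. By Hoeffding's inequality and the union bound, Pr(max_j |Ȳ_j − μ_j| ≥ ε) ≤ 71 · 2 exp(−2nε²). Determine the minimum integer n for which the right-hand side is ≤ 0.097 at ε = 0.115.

Need 2·71·exp(−2nε²) ≤ 0.097, i.e. exp(−2nε²) ≤ 0.097/142.
So 2nε² ≥ ln(142/0.097) = 7.288871.
Hence n ≥ 7.288871/(2·0.115²) = 275.572.
The smallest integer n is 276.

276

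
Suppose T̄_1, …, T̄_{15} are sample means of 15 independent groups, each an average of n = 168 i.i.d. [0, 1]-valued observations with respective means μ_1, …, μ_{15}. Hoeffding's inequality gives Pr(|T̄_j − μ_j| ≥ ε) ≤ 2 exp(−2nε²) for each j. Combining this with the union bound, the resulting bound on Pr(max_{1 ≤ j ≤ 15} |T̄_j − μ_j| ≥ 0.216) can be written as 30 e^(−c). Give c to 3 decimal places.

15.676

Union bound over the 15 events: Pr(max_{1 ≤ j ≤ 15} |T̄_j − μ_j| ≥ 0.216) ≤ 15·2·exp(−2nε²) = 30 exp(−2·168·0.216²).
So c = 2·168·0.216² = 15.6764.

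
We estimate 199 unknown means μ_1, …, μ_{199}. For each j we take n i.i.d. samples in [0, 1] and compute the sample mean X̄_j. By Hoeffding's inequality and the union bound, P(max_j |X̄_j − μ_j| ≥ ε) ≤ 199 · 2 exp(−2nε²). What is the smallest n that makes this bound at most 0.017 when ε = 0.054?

Need 2·199·exp(−2nε²) ≤ 0.017, i.e. exp(−2nε²) ≤ 0.017/398.
So 2nε² ≥ ln(398/0.017) = 10.060994.
Hence n ≥ 10.060994/(2·0.054²) = 1725.136.
The smallest integer n is 1726.

1726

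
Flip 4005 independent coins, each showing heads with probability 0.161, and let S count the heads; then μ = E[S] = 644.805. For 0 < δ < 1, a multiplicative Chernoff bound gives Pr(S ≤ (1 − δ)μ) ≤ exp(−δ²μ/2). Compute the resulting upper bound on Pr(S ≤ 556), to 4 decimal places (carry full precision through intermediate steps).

0.0022

Write 556 = (1 − δ)μ, so δ = 1 − 556/644.805 = 0.1377238…
Then the exponent is δ²μ/2 = (μ − 556)²/(2μ) = 6.115281.
Bound = exp(−6.115281) = 0.00221.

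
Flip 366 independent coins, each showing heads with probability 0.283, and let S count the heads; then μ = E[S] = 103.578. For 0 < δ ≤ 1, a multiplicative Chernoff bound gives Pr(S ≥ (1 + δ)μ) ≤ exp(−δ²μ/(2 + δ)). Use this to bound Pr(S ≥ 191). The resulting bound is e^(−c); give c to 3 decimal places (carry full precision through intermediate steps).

25.944

Write 191 = (1 + δ)μ, so δ = 191/103.578 − 1 = 0.8440209…
Then the exponent is δ²μ/(2 + δ) = (191 − μ)² / (μ·(2 + δ)) = 25.944253.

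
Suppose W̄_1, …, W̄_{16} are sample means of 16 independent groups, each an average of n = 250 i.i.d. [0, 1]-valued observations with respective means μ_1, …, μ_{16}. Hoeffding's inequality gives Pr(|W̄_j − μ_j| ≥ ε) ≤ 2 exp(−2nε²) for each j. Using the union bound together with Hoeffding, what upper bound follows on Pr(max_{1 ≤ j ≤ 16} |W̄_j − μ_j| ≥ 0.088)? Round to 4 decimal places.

Per-experiment Hoeffding bound: 2·exp(−2·250·0.088²) = 2·exp(−3.87200) = 0.041633.
Union bound over 16 events: 16·0.041633 = 0.66613.

0.6661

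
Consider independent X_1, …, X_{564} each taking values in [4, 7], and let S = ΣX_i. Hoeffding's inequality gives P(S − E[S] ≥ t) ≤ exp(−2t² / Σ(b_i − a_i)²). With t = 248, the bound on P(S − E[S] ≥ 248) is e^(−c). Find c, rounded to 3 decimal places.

24.233

Σ(b_i − a_i)² = 564·(3)² = 5076.
c = 2t²/5076 = 2·248²/5076 = 24.2333.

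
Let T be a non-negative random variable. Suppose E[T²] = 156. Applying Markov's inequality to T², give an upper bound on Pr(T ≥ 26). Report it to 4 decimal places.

0.2308

Since T ≥ 0, the event {T ≥ 26} is the same as {T² ≥ 676}.
Markov's inequality applied to T² gives Pr(T² ≥ 676) ≤ E[T²]/676 = 156/676 = 0.2308.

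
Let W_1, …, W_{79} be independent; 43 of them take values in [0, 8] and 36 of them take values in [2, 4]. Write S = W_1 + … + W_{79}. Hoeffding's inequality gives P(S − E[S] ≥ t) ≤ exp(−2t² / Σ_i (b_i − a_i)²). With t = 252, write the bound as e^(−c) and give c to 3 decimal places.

Σ(b_i − a_i)² = 43·8² + 36·2² = 2896.
c = 2t² / 2896 = 2·252² / 2896 = 43.8564.

43.856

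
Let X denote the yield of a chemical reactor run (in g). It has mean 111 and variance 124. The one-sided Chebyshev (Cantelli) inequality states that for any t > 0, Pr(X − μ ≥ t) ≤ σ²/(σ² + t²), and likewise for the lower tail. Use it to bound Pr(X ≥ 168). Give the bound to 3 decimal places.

Here σ² = 124 and t = 57, so σ² + t² = 3373.
Cantelli's bound: 124/3373 = 0.0368.

0.037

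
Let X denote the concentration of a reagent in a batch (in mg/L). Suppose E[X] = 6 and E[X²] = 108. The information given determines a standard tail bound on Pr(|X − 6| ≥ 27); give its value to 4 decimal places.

0.0988

The first two moments determine the variance, so Chebyshev's inequality is the sharpest standard bound available.
Var(X) = E[X²] − (E[X])² = 108 − 36 = 72.
Chebyshev's inequality: Pr(|X − μ| ≥ t) ≤ Var(X)/t² = 72/729 = 0.0988.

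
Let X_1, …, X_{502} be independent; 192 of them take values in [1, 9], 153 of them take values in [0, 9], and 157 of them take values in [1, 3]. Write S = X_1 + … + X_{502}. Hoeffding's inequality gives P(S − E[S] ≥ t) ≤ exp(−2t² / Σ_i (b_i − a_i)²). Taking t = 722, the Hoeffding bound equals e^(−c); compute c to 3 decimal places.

Σ(b_i − a_i)² = 192·8² + 153·9² + 157·2² = 25309.
c = 2t² / 25309 = 2·722² / 25309 = 41.1936.

41.194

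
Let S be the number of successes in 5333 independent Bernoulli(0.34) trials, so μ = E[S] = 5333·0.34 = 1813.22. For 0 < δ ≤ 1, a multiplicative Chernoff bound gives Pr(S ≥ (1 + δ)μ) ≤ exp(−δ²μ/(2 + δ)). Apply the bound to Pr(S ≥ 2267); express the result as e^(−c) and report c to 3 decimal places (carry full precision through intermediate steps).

Write 2267 = (1 + δ)μ, so δ = 2267/1813.22 − 1 = 0.250262…
Then the exponent is δ²μ/(2 + δ) = (2267 − μ)² / (μ·(2 + δ)) = 50.466957.

50.467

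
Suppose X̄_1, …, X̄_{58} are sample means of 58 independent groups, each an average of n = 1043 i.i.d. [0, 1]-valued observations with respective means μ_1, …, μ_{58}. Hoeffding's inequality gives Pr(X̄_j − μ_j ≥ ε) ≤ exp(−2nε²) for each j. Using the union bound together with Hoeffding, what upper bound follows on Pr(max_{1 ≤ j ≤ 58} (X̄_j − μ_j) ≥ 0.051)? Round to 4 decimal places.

0.2553

Per-experiment Hoeffding bound: exp(−2·1043·0.051²) = exp(−5.42569) = 0.004402.
Union bound over 58 events: 58·0.004402 = 0.25532.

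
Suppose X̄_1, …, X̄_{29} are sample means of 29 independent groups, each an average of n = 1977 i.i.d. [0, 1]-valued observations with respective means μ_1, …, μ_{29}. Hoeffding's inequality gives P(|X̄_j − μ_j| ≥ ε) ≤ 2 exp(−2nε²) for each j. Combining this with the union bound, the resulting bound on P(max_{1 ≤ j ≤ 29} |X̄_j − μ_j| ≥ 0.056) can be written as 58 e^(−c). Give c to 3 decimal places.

12.400

Union bound over the 29 events: P(max_{1 ≤ j ≤ 29} |X̄_j − μ_j| ≥ 0.056) ≤ 29·2·exp(−2nε²) = 58 exp(−2·1977·0.056²).
So c = 2·1977·0.056² = 12.3997.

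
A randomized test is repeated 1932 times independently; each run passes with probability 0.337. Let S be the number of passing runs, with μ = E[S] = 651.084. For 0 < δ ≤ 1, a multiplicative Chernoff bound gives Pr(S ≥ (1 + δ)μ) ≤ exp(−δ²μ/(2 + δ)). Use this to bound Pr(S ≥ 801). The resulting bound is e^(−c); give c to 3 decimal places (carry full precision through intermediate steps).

15.478

Write 801 = (1 + δ)μ, so δ = 801/651.084 − 1 = 0.230256…
Then the exponent is δ²μ/(2 + δ) = (801 − μ)² / (μ·(2 + δ)) = 15.477622.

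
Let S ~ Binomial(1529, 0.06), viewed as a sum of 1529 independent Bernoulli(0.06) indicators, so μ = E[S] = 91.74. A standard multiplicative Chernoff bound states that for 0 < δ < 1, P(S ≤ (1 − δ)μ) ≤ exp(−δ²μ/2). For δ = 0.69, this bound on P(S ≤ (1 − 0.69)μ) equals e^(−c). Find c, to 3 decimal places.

21.839

c = δ²μ/2 = 0.69²·91.74/2 = 21.8387.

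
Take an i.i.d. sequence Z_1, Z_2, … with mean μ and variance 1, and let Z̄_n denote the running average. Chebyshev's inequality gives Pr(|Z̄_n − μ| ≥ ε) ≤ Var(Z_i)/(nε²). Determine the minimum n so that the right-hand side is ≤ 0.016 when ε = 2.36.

Require 1/(n·2.36²) ≤ 0.016, i.e. n ≥ 1/(0.016·2.36²) = 11.222.
The smallest integer n is 12.

12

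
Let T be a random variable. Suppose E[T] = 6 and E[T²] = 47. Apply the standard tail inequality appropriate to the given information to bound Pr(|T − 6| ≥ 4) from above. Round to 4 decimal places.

0.6875

The first two moments determine the variance, so Chebyshev's inequality is the sharpest standard bound available.
Var(T) = E[T²] − (E[T])² = 47 − 36 = 11.
Chebyshev's inequality: Pr(|T − μ| ≥ t) ≤ Var(T)/t² = 11/16 = 0.6875.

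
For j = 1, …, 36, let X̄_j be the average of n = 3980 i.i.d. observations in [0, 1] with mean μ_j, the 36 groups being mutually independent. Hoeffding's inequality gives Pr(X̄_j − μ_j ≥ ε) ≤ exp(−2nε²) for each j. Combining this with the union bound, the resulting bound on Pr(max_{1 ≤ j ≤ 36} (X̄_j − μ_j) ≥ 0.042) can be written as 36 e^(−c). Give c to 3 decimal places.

14.041

Union bound over the 36 events: Pr(max_{1 ≤ j ≤ 36} (X̄_j − μ_j) ≥ 0.042) ≤ 36·exp(−2nε²) = 36 exp(−2·3980·0.042²).
So c = 2·3980·0.042² = 14.0414.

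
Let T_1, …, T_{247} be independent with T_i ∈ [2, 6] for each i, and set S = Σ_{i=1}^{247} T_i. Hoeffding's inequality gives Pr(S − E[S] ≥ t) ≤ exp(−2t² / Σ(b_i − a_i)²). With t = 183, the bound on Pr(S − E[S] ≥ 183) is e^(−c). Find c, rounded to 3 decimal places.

Σ(b_i − a_i)² = 247·(4)² = 3952.
c = 2t²/3952 = 2·183²/3952 = 16.9479.

16.948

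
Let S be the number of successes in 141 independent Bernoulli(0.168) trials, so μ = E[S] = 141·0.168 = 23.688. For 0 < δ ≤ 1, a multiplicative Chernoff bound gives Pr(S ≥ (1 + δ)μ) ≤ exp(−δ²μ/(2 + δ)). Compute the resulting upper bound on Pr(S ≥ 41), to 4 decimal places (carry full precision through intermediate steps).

Write 41 = (1 + δ)μ, so δ = 41/23.688 − 1 = 0.7308342…
Then the exponent is δ²μ/(2 + δ) = (41 − μ)² / (μ·(2 + δ)) = 4.633090.
Bound = exp(−4.633090) = 0.00972.

0.0097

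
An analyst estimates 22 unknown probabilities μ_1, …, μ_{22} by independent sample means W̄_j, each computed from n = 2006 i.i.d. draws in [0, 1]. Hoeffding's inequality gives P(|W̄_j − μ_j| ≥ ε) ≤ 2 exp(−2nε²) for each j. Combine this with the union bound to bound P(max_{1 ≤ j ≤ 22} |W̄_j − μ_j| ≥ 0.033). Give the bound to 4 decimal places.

0.5572

Per-experiment Hoeffding bound: 2·exp(−2·2006·0.033²) = 2·exp(−4.36907) = 0.025326.
Union bound over 22 events: 22·0.025326 = 0.55717.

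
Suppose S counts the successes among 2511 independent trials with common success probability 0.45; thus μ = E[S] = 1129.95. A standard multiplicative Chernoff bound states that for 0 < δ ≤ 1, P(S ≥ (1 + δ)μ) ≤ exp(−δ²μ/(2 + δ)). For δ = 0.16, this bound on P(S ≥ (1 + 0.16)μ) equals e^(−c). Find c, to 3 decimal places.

13.392

c = δ²μ/(2 + δ) = 0.16²·1129.95/(2 + 0.16) = 13.3920.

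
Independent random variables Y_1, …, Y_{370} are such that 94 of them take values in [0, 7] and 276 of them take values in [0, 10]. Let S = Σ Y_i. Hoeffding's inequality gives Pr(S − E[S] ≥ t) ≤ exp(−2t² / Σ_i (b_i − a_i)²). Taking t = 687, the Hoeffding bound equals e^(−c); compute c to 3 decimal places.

29.309

Σ(b_i − a_i)² = 94·7² + 276·10² = 32206.
c = 2t² / 32206 = 2·687² / 32206 = 29.3094.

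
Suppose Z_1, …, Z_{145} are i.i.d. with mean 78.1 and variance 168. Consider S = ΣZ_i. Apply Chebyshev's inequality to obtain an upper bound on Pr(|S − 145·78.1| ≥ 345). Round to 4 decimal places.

Var(S) = n·Var(Z_i) = 145·168 = 24360.
Chebyshev: Pr(|S − 145·78.1| ≥ 345) ≤ Var(S)/345² = 24360/119025 = 0.2047.

0.2047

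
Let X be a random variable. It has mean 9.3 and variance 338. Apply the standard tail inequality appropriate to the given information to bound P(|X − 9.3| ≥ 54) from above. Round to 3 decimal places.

Mean and variance are known, so Chebyshev's inequality applies.
Chebyshev: P(|X − μ| ≥ t) ≤ Var(X)/t².
Bound = 338 / 2916 = 0.1159.

0.116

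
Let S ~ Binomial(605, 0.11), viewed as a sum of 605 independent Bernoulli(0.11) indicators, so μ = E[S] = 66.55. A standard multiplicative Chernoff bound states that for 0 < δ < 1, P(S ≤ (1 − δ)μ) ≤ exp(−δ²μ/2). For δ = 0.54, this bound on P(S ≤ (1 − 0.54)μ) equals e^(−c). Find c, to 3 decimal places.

c = δ²μ/2 = 0.54²·66.55/2 = 9.7030.

9.703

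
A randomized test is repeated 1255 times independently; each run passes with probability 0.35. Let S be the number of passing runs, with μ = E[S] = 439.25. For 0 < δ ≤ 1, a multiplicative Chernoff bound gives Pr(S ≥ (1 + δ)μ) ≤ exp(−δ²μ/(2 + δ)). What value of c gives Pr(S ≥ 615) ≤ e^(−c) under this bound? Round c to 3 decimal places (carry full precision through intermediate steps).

Write 615 = (1 + δ)μ, so δ = 615/439.25 − 1 = 0.4001138…
Then the exponent is δ²μ/(2 + δ) = (615 − μ)² / (μ·(2 + δ)) = 29.298613.

29.299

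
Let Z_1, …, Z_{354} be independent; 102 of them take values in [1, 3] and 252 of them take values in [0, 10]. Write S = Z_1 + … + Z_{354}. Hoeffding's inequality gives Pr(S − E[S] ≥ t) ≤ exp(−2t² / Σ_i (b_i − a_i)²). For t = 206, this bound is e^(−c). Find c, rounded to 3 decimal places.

Σ(b_i − a_i)² = 102·2² + 252·10² = 25608.
c = 2t² / 25608 = 2·206² / 25608 = 3.3143.

3.314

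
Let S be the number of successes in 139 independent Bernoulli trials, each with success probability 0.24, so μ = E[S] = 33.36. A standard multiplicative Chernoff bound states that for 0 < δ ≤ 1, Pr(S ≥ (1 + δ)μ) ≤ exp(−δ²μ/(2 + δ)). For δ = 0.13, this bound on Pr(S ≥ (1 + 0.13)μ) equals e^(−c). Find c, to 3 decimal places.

0.265

c = δ²μ/(2 + δ) = 0.13²·33.36/(2 + 0.13) = 0.2647.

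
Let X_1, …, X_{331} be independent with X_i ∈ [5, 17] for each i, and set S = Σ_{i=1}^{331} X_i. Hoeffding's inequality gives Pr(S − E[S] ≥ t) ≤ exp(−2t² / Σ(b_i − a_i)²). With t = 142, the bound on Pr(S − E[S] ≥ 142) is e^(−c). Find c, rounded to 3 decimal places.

0.846

Σ(b_i − a_i)² = 331·(12)² = 47664.
c = 2t²/47664 = 2·142²/47664 = 0.8461.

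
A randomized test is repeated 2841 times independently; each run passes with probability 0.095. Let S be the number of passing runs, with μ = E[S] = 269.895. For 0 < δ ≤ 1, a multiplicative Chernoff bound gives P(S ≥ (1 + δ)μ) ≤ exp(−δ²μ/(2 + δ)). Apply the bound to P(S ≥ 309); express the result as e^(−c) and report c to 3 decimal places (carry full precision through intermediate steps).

2.642

Write 309 = (1 + δ)μ, so δ = 309/269.895 − 1 = 0.1448897…
Then the exponent is δ²μ/(2 + δ) = (309 − μ)² / (μ·(2 + δ)) = 2.641586.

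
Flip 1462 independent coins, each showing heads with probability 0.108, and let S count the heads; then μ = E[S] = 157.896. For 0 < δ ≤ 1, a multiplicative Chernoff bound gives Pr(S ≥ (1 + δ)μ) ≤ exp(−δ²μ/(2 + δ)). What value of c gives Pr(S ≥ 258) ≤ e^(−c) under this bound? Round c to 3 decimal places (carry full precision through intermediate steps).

Write 258 = (1 + δ)μ, so δ = 258/157.896 − 1 = 0.6339869…
Then the exponent is δ²μ/(2 + δ) = (258 − μ)² / (μ·(2 + δ)) = 24.094511.

24.095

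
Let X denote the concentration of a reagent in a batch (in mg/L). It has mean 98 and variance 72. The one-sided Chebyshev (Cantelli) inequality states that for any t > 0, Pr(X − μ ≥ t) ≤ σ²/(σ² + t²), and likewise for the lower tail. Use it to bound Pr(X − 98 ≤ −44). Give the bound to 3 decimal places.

Here σ² = 72 and t = 44, so σ² + t² = 2008.
Cantelli's bound: 72/2008 = 0.0359.

0.036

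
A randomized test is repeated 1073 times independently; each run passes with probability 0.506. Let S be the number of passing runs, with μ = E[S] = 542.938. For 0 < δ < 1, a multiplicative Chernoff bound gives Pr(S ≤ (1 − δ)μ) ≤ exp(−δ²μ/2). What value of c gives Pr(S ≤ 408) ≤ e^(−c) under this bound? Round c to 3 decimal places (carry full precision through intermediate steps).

Write 408 = (1 − δ)μ, so δ = 1 − 408/542.938 = 0.248533…
Then the exponent is δ²μ/2 = (μ − 408)²/(2μ) = 16.768272.

16.768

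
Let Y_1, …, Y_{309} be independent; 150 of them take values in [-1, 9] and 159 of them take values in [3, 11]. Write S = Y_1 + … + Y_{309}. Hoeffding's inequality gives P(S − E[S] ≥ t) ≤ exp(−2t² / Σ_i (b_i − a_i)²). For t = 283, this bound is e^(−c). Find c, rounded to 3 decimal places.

Σ(b_i − a_i)² = 150·10² + 159·8² = 25176.
c = 2t² / 25176 = 2·283² / 25176 = 6.3623.

6.362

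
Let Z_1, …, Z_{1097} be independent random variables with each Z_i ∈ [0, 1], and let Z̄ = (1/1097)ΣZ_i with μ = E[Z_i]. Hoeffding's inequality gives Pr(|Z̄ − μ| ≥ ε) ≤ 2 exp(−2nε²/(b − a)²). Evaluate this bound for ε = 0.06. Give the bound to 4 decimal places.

0.0007

Exponent: 2nε²/(b − a)² = 2·1097·0.06² / 1² = 7.89840.
Bound = 2·exp(−7.89840) = 0.00074.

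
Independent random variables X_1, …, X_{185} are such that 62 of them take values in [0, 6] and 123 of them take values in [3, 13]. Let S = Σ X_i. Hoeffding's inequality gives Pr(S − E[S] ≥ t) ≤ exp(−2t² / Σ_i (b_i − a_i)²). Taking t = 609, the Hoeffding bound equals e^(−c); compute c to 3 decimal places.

Σ(b_i − a_i)² = 62·6² + 123·10² = 14532.
c = 2t² / 14532 = 2·609² / 14532 = 51.0434.

51.043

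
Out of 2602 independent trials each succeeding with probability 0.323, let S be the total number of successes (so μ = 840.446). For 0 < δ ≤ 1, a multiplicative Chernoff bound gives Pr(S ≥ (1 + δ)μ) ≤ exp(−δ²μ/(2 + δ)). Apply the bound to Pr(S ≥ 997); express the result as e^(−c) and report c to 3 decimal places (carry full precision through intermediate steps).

Write 997 = (1 + δ)μ, so δ = 997/840.446 − 1 = 0.1862749…
Then the exponent is δ²μ/(2 + δ) = (997 − μ)² / (μ·(2 + δ)) = 13.338708.

13.339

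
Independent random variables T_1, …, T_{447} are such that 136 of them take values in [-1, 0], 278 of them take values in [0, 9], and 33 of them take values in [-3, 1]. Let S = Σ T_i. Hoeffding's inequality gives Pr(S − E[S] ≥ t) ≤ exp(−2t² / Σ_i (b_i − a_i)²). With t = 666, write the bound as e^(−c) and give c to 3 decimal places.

Σ(b_i − a_i)² = 136·1² + 278·9² + 33·4² = 23182.
c = 2t² / 23182 = 2·666² / 23182 = 38.2673.

38.267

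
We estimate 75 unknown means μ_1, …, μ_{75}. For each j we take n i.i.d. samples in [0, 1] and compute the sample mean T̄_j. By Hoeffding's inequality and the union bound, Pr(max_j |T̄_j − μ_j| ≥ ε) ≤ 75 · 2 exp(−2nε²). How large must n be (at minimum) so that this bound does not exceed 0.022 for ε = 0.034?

Need 2·75·exp(−2nε²) ≤ 0.022, i.e. exp(−2nε²) ≤ 0.022/150.
So 2nε² ≥ ln(150/0.022) = 8.827348.
Hence n ≥ 8.827348/(2·0.034²) = 3818.057.
The smallest integer n is 3819.

3819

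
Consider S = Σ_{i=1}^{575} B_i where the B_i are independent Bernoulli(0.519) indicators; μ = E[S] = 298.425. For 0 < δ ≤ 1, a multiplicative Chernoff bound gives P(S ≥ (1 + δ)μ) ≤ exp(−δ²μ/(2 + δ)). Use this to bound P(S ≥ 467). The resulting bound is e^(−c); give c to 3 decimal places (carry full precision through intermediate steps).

Write 467 = (1 + δ)μ, so δ = 467/298.425 − 1 = 0.5648823…
Then the exponent is δ²μ/(2 + δ) = (467 − μ)² / (μ·(2 + δ)) = 37.126473.

37.126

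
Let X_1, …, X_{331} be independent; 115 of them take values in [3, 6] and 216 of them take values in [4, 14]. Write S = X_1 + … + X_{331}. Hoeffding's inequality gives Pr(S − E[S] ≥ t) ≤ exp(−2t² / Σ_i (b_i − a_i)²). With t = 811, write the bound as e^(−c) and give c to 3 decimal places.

58.115

Σ(b_i − a_i)² = 115·3² + 216·10² = 22635.
c = 2t² / 22635 = 2·811² / 22635 = 58.1154.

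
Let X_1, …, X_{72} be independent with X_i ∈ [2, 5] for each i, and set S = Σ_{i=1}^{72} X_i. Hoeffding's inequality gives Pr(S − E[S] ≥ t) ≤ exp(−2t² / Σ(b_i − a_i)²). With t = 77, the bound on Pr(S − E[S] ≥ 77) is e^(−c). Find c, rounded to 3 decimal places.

Σ(b_i − a_i)² = 72·(3)² = 648.
c = 2t²/648 = 2·77²/648 = 18.2994.

18.299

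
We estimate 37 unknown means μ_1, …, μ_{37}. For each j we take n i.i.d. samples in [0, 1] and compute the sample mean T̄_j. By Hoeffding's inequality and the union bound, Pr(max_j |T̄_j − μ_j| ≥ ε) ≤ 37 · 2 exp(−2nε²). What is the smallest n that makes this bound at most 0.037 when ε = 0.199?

Need 2·37·exp(−2nε²) ≤ 0.037, i.e. exp(−2nε²) ≤ 0.037/74.
So 2nε² ≥ ln(74/0.037) = 7.600902.
Hence n ≥ 7.600902/(2·0.199²) = 95.969.
The smallest integer n is 96.

96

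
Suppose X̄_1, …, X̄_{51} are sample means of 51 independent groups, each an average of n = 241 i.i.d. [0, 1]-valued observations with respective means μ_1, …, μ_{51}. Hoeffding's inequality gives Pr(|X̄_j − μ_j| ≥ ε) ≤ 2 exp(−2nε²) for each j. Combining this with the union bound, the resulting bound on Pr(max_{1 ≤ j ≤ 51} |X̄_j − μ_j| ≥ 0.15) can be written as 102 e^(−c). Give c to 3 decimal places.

10.845

Union bound over the 51 events: Pr(max_{1 ≤ j ≤ 51} |X̄_j − μ_j| ≥ 0.15) ≤ 51·2·exp(−2nε²) = 102 exp(−2·241·0.15²).
So c = 2·241·0.15² = 10.8450.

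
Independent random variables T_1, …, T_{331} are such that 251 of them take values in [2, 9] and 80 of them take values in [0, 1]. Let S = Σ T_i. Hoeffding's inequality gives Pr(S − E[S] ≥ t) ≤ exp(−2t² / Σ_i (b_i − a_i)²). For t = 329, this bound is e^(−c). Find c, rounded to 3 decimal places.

Σ(b_i − a_i)² = 251·7² + 80·1² = 12379.
c = 2t² / 12379 = 2·329² / 12379 = 17.4878.

17.488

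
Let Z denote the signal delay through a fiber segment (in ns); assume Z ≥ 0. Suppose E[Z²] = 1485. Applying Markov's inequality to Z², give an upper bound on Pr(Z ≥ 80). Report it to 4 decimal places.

Since Z ≥ 0, the event {Z ≥ 80} is the same as {Z² ≥ 6400}.
Markov's inequality applied to Z² gives Pr(Z² ≥ 6400) ≤ E[Z²]/6400 = 1485/6400 = 0.2320.

0.2320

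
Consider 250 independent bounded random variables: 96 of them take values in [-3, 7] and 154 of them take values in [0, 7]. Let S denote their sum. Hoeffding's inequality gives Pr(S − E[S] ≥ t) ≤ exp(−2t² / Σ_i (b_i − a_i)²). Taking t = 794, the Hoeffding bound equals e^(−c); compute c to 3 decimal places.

73.537

Σ(b_i − a_i)² = 96·10² + 154·7² = 17146.
c = 2t² / 17146 = 2·794² / 17146 = 73.5374.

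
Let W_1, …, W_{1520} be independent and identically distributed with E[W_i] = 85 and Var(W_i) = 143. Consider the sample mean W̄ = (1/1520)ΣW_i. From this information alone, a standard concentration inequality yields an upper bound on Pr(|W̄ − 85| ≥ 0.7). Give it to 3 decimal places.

With mean and variance of each term known, Chebyshev's inequality bounds the deviation of the sum (or sample mean).
Var(W̄) = Var(W_i)/n = 143/1520 = 0.094079.
Chebyshev: Pr(|W̄ − 85| ≥ 0.7) ≤ Var(W̄)/(0.7)² = 143/(1520·0.7²) = 0.1920.

0.192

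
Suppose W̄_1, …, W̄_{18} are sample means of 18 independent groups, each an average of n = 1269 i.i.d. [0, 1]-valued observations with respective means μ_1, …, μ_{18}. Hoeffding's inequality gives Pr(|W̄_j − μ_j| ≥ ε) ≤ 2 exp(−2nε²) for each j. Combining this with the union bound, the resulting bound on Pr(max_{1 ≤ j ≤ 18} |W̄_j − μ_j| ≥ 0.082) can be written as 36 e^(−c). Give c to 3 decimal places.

17.066

Union bound over the 18 events: Pr(max_{1 ≤ j ≤ 18} |W̄_j − μ_j| ≥ 0.082) ≤ 18·2·exp(−2nε²) = 36 exp(−2·1269·0.082²).
So c = 2·1269·0.082² = 17.0655.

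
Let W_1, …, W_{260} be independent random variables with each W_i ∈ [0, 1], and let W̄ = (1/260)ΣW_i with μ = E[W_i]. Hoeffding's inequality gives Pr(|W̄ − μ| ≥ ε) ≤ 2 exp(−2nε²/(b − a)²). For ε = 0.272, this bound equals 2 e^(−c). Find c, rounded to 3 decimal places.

c = 2nε²/(b − a)² = 2·260·0.272² / 1² = 38.4717.

38.472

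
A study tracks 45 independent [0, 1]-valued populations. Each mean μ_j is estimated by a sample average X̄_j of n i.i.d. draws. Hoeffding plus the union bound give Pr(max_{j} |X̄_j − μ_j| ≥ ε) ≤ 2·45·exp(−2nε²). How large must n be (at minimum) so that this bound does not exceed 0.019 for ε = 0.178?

134

Need 2·45·exp(−2nε²) ≤ 0.019, i.e. exp(−2nε²) ≤ 0.019/90.
So 2nε² ≥ ln(90/0.019) = 8.463126.
Hence n ≥ 8.463126/(2·0.178²) = 133.555.
The smallest integer n is 134.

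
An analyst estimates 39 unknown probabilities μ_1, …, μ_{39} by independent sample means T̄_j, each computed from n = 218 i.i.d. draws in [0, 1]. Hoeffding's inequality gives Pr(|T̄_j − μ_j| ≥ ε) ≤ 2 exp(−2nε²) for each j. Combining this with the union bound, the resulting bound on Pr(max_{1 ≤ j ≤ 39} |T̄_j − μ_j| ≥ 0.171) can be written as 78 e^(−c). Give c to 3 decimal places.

12.749

Union bound over the 39 events: Pr(max_{1 ≤ j ≤ 39} |T̄_j − μ_j| ≥ 0.171) ≤ 39·2·exp(−2nε²) = 78 exp(−2·218·0.171²).
So c = 2·218·0.171² = 12.7491.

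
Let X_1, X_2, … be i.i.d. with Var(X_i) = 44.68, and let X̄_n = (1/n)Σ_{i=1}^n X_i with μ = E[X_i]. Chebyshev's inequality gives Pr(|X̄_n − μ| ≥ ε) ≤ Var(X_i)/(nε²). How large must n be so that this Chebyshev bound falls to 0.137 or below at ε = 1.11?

Require 44.68/(n·1.11²) ≤ 0.137, i.e. n ≥ 44.68/(0.137·1.11²) = 264.696.
The smallest integer n is 265.

265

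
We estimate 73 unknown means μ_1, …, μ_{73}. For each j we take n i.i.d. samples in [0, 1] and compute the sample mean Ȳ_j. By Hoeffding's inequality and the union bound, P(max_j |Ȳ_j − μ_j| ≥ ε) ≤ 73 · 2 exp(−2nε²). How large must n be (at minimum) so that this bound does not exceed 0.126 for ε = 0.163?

Need 2·73·exp(−2nε²) ≤ 0.126, i.e. exp(−2nε²) ≤ 0.126/146.
So 2nε² ≥ ln(146/0.126) = 7.055080.
Hence n ≥ 7.055080/(2·0.163²) = 132.769.
The smallest integer n is 133.

133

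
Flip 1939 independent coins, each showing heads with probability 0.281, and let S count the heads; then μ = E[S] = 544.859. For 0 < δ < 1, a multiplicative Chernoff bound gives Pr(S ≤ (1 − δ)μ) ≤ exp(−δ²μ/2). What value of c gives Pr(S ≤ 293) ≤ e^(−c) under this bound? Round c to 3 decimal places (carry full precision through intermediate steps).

58.210

Write 293 = (1 − δ)μ, so δ = 1 − 293/544.859 = 0.4622462…
Then the exponent is δ²μ/2 = (μ − 293)²/(2μ) = 58.210432.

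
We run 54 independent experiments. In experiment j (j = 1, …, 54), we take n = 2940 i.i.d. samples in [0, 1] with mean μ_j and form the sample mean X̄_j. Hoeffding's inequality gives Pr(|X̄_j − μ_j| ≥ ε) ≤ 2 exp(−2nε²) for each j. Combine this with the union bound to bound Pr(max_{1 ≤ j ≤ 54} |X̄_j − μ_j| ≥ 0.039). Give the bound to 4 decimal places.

Per-experiment Hoeffding bound: 2·exp(−2·2940·0.039²) = 2·exp(−8.94348) = 0.00026117.
Union bound over 54 events: 54·0.00026117 = 0.01410.

0.0141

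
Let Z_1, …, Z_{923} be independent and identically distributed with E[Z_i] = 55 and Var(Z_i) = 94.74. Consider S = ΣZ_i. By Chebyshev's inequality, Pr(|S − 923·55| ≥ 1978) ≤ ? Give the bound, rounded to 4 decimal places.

Var(S) = n·Var(Z_i) = 923·94.74 = 87445.02.
Chebyshev: Pr(|S − 923·55| ≥ 1978) ≤ Var(S)/1978² = 87445.02/3912484 = 0.0224.

0.0224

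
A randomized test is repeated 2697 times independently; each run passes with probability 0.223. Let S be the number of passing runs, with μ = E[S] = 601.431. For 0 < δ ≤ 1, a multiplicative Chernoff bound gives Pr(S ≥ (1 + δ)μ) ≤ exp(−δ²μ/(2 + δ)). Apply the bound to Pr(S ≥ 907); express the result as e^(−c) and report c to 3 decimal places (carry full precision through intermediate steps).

Write 907 = (1 + δ)μ, so δ = 907/601.431 − 1 = 0.5080699…
Then the exponent is δ²μ/(2 + δ) = (907 − μ)² / (μ·(2 + δ)) = 61.900355.

61.900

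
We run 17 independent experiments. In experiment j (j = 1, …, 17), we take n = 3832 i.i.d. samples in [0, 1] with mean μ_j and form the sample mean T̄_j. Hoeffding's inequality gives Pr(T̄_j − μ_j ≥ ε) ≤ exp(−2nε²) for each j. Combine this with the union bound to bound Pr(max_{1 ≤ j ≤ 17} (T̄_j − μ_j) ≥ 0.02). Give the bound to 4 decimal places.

Per-experiment Hoeffding bound: exp(−2·3832·0.02²) = exp(−3.06560) = 0.046626.
Union bound over 17 events: 17·0.046626 = 0.79264.

0.7926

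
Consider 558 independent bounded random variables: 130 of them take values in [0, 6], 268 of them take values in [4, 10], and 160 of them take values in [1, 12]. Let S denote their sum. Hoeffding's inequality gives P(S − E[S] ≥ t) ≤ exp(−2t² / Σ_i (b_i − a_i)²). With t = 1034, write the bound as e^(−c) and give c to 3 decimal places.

Σ(b_i − a_i)² = 130·6² + 268·6² + 160·11² = 33688.
c = 2t² / 33688 = 2·1034² / 33688 = 63.4740.

63.474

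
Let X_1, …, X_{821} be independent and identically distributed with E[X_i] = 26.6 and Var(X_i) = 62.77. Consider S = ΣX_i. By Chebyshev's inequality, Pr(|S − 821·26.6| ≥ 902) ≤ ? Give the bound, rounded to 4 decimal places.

0.0633

Var(S) = n·Var(X_i) = 821·62.77 = 51534.17.
Chebyshev: Pr(|S − 821·26.6| ≥ 902) ≤ Var(S)/902² = 51534.17/813604 = 0.0633.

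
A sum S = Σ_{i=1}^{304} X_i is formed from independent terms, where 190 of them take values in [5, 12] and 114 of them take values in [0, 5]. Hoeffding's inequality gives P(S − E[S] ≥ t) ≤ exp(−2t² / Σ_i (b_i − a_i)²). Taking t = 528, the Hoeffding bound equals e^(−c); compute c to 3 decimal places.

45.853

Σ(b_i − a_i)² = 190·7² + 114·5² = 12160.
c = 2t² / 12160 = 2·528² / 12160 = 45.8526.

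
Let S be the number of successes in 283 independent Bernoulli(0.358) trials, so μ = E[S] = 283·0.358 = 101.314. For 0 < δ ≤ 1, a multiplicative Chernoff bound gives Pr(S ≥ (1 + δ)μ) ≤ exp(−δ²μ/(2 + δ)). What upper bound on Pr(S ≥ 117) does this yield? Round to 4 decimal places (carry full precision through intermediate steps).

Write 117 = (1 + δ)μ, so δ = 117/101.314 − 1 = 0.1548256…
Then the exponent is δ²μ/(2 + δ) = (117 − μ)² / (μ·(2 + δ)) = 1.127049.
Bound = exp(−1.127049) = 0.32399.

0.3240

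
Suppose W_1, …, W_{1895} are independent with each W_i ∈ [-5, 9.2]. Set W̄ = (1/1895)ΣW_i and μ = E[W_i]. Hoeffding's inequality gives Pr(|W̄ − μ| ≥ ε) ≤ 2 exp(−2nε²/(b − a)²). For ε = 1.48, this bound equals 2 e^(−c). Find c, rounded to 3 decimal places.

41.170

c = 2nε²/(b − a)² = 2·1895·1.48² / 14.2² = 41.1705.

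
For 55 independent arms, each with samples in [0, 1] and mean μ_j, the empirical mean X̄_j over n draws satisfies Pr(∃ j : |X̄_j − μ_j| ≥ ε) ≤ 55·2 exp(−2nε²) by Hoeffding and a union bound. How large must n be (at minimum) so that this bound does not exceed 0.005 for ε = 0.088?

646

Need 2·55·exp(−2nε²) ≤ 0.005, i.e. exp(−2nε²) ≤ 0.005/110.
So 2nε² ≥ ln(110/0.005) = 9.998798.
Hence n ≥ 9.998798/(2·0.088²) = 645.584.
The smallest integer n is 646.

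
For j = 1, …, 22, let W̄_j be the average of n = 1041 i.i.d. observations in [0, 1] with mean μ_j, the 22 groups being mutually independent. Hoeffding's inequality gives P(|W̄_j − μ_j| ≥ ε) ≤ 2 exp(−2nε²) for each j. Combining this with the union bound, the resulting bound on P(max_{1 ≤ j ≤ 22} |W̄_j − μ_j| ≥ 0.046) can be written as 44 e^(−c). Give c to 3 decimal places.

Union bound over the 22 events: P(max_{1 ≤ j ≤ 22} |W̄_j − μ_j| ≥ 0.046) ≤ 22·2·exp(−2nε²) = 44 exp(−2·1041·0.046²).
So c = 2·1041·0.046² = 4.4055.

4.406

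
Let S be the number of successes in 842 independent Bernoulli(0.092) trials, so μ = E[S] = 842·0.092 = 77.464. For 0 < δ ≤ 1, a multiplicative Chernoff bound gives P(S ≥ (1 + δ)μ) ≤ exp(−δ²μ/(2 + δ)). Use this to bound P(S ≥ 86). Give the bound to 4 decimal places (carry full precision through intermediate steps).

Write 86 = (1 + δ)μ, so δ = 86/77.464 − 1 = 0.1101931…
Then the exponent is δ²μ/(2 + δ) = (86 − μ)² / (μ·(2 + δ)) = 0.445745.
Bound = exp(−0.445745) = 0.64035.

0.6403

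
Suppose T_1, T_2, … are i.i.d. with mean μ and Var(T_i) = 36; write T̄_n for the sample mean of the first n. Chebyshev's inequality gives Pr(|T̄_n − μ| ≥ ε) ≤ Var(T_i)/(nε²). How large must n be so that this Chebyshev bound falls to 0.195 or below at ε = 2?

47

Require 36/(n·2²) ≤ 0.195, i.e. n ≥ 36/(0.195·2²) = 46.154.
The smallest integer n is 47.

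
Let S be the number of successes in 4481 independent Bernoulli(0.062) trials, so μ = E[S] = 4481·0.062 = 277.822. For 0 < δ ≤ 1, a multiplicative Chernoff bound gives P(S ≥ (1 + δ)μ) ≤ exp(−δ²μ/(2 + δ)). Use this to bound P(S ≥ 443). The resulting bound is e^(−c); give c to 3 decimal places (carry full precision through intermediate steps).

37.851

Write 443 = (1 + δ)μ, so δ = 443/277.822 − 1 = 0.5945461…
Then the exponent is δ²μ/(2 + δ) = (443 − μ)² / (μ·(2 + δ)) = 37.850914.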